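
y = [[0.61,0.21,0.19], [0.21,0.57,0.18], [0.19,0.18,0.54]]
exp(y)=[[1.92,0.42,0.38], [0.42,1.84,0.36], [0.38,0.36,1.78]]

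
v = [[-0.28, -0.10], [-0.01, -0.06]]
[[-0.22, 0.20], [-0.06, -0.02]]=v @[[0.47, -0.88], [0.88, 0.47]]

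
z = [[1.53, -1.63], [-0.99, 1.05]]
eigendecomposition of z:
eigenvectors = [[0.84, 0.73], [-0.54, 0.69]]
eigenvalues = [2.58, -0.0]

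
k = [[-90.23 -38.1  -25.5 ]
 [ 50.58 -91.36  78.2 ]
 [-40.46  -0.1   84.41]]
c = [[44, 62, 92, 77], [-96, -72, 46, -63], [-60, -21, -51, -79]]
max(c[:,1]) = 62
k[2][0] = -40.46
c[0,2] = 92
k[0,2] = -25.5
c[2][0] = -60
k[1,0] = 50.58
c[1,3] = -63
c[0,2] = 92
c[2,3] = -79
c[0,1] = 62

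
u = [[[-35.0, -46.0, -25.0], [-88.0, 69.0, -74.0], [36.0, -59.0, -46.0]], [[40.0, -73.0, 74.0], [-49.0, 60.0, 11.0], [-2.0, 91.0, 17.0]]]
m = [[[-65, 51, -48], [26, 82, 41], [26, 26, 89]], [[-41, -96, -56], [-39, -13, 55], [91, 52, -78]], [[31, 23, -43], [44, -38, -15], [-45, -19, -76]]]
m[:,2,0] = [26, 91, -45]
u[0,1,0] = -88.0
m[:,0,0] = [-65, -41, 31]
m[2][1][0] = 44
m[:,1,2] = [41, 55, -15]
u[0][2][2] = -46.0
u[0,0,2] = -25.0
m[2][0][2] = -43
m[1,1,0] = -39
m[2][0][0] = 31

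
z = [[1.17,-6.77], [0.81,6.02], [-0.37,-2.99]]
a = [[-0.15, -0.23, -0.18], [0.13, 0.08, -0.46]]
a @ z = [[-0.30, 0.17], [0.39, 0.98]]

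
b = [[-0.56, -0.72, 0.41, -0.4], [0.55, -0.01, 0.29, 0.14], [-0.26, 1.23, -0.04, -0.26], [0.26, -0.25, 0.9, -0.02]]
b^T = [[-0.56, 0.55, -0.26, 0.26], [-0.72, -0.01, 1.23, -0.25], [0.41, 0.29, -0.04, 0.9], [-0.40, 0.14, -0.26, -0.02]]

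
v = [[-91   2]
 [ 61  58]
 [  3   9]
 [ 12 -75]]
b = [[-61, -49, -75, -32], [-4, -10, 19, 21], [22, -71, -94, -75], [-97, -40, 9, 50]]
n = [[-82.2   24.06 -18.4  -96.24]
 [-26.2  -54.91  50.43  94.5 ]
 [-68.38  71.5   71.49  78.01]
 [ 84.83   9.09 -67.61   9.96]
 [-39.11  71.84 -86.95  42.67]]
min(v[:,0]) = -91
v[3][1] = -75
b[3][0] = -97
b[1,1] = -10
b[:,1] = [-49, -10, -71, -40]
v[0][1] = 2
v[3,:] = [12, -75]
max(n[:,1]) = 71.84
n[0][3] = -96.24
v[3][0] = 12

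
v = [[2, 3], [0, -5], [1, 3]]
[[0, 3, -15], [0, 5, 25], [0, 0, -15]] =v@[[0, 3, 0], [0, -1, -5]]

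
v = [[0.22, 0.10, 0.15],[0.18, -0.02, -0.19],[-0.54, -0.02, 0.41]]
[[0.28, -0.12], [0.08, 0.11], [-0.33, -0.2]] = v @ [[0.82, 0.01],  [0.58, -0.5],  [0.31, -0.50]]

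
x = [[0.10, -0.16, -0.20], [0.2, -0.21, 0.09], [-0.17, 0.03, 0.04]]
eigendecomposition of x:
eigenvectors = [[(-0.74+0j), 0.28+0.38j, 0.28-0.38j], [-0.21+0.00j, (0.83+0j), (0.83-0j)], [(0.64+0j), (-0.07+0.3j), (-0.07-0.3j)]]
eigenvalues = [(0.23+0j), (-0.15+0.12j), (-0.15-0.12j)]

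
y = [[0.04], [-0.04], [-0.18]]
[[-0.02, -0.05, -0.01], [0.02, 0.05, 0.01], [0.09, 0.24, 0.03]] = y @ [[-0.48, -1.33, -0.17]]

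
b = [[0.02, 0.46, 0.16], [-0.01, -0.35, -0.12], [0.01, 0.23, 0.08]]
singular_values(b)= [0.66, 0.0, 0.0]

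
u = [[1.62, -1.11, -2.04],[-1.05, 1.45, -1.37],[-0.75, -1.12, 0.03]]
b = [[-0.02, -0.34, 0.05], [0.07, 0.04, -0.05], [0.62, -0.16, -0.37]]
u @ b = [[-1.37, -0.27, 0.89], [-0.73, 0.63, 0.38], [-0.04, 0.21, 0.01]]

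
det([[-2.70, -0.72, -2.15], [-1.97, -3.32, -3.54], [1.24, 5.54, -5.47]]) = -76.452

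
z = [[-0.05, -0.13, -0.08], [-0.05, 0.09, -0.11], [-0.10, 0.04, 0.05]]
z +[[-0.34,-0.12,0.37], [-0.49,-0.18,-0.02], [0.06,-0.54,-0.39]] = [[-0.39, -0.25, 0.29], [-0.54, -0.09, -0.13], [-0.04, -0.5, -0.34]]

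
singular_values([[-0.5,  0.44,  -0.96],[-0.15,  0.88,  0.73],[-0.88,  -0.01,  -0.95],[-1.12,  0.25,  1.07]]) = [1.9, 1.59, 0.84]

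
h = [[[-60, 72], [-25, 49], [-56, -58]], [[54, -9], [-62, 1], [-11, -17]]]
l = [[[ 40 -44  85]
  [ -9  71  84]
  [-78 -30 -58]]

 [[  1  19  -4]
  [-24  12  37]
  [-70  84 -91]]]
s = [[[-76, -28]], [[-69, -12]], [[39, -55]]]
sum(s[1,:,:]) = -81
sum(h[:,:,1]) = 38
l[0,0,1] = -44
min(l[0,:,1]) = -44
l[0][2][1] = -30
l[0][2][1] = -30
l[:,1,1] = [71, 12]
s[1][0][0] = -69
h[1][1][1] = 1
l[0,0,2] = 85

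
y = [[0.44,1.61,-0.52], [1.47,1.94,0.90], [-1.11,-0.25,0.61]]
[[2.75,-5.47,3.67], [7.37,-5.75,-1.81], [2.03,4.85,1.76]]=y @ [[-0.77, -2.71, -3.28], [2.93, -1.94, 2.51], [3.13, 2.22, -2.06]]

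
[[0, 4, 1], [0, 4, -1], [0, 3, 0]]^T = [[0, 0, 0], [4, 4, 3], [1, -1, 0]]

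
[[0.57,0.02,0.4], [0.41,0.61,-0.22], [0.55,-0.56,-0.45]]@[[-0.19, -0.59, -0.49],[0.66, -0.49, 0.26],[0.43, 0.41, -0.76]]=[[0.08, -0.18, -0.58], [0.23, -0.63, 0.12], [-0.67, -0.23, -0.07]]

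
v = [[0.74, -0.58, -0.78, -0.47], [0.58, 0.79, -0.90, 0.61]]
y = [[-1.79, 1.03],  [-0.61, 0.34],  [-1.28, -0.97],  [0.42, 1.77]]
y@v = [[-0.73, 1.85, 0.47, 1.47],[-0.25, 0.62, 0.17, 0.49],[-1.51, -0.02, 1.87, 0.01],[1.34, 1.15, -1.92, 0.88]]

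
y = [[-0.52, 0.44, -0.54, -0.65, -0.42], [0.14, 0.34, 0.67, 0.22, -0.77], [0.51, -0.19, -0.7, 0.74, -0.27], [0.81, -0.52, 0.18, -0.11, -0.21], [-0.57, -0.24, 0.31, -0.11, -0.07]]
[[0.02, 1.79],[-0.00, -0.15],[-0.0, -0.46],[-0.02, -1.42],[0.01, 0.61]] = y @[[-0.02, -1.50], [0.0, 0.46], [-0.01, -0.68], [-0.00, -0.32], [-0.01, -0.56]]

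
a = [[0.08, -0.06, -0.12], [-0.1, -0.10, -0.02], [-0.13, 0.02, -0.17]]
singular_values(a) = [0.23, 0.15, 0.11]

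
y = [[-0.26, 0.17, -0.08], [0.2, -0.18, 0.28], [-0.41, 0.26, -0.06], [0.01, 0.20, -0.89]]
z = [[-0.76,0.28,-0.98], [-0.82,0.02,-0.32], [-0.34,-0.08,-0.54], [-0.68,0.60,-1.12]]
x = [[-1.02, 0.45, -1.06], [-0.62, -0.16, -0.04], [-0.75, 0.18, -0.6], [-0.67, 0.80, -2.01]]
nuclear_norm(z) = 2.95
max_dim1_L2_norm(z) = 1.44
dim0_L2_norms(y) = [0.53, 0.41, 0.94]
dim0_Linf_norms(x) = [1.02, 0.8, 2.01]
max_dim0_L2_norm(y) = 0.94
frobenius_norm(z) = 2.21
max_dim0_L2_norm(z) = 1.62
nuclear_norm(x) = 3.85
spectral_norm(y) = 1.00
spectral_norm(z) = 2.12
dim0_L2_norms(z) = [1.35, 0.67, 1.62]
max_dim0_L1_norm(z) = 2.96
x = y + z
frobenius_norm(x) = 2.98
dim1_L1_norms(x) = [2.53, 0.82, 1.53, 3.48]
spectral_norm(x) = 2.84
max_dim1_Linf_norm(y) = 0.89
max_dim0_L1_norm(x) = 3.71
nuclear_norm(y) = 1.58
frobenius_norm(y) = 1.15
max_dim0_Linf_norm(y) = 0.89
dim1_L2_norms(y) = [0.32, 0.39, 0.49, 0.91]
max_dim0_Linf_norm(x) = 2.01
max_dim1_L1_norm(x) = 3.48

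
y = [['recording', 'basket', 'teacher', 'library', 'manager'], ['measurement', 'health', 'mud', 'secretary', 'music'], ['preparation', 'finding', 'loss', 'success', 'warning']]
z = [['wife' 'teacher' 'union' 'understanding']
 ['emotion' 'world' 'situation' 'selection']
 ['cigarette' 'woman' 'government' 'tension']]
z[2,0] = 'cigarette'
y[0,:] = ['recording', 'basket', 'teacher', 'library', 'manager']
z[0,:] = ['wife', 'teacher', 'union', 'understanding']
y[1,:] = ['measurement', 'health', 'mud', 'secretary', 'music']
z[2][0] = 'cigarette'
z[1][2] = 'situation'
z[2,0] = 'cigarette'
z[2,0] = 'cigarette'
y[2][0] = 'preparation'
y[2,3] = 'success'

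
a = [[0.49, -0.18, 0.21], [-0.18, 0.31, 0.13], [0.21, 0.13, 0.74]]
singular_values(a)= [0.86, 0.56, 0.12]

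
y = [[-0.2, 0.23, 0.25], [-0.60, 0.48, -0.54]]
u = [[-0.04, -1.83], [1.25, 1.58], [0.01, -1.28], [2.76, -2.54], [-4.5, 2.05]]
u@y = [[1.11, -0.89, 0.98], [-1.2, 1.05, -0.54], [0.77, -0.61, 0.69], [0.97, -0.58, 2.06], [-0.33, -0.05, -2.23]]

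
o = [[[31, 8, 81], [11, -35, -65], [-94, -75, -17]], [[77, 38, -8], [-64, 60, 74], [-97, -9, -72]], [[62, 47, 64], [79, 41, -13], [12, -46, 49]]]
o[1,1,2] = 74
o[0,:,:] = [[31, 8, 81], [11, -35, -65], [-94, -75, -17]]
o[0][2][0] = -94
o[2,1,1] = 41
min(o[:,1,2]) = -65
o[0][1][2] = -65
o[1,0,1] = 38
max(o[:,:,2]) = 81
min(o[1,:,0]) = -97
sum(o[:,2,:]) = -349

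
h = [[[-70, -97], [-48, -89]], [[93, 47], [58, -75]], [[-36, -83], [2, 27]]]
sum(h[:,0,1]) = -133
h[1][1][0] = 58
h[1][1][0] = 58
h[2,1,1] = 27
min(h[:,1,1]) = -89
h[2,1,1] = 27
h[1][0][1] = 47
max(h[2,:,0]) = 2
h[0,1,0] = -48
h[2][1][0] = 2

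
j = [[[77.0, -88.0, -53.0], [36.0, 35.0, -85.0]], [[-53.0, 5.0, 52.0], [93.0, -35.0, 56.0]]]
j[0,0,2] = -53.0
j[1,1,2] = 56.0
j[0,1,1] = 35.0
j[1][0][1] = 5.0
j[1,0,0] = -53.0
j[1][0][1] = 5.0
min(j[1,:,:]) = -53.0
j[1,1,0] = 93.0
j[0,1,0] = 36.0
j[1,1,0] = 93.0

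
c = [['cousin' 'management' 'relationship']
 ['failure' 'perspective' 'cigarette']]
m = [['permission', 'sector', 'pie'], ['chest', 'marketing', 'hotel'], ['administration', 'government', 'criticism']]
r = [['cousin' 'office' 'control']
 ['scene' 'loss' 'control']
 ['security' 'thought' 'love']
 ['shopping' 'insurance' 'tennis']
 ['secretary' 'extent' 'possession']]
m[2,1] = 'government'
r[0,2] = 'control'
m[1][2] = 'hotel'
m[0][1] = 'sector'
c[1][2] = 'cigarette'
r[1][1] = 'loss'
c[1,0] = 'failure'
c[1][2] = 'cigarette'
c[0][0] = 'cousin'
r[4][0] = 'secretary'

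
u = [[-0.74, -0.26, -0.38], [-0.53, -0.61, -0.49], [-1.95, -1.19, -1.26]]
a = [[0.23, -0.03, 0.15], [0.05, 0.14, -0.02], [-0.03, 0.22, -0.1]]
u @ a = [[-0.17, -0.1, -0.07], [-0.14, -0.18, -0.02], [-0.47, -0.39, -0.14]]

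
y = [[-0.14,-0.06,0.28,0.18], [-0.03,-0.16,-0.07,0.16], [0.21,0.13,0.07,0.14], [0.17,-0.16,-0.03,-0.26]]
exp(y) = [[0.91, -0.05, 0.27, 0.16], [-0.02, 0.84, -0.07, 0.12], [0.22, 0.11, 1.1, 0.15], [0.14, -0.13, -0.0, 0.77]]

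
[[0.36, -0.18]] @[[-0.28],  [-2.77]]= [[0.40]]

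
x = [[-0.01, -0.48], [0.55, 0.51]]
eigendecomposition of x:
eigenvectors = [[(0.35-0.59j), 0.35+0.59j], [-0.73+0.00j, -0.73-0.00j]]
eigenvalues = [(0.25+0.44j), (0.25-0.44j)]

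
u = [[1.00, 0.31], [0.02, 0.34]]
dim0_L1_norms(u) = [1.02, 0.65]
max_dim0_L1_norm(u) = 1.02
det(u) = 0.33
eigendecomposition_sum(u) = [[1.0, 0.46], [0.03, 0.01]] + [[0.0,-0.15], [-0.01,0.33]]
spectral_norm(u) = 1.05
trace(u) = 1.34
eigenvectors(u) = [[1.0, -0.42], [0.03, 0.91]]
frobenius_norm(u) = 1.10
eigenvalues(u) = [1.01, 0.33]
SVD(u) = [[-0.99, -0.12], [-0.12, 0.99]] @ diag([1.054461974773428, 0.3165595421984975]) @ [[-0.94,-0.33], [-0.33,0.94]]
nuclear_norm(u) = 1.37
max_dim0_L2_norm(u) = 1.0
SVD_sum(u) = [[0.99, 0.35],  [0.12, 0.04]] + [[0.01, -0.04], [-0.1, 0.30]]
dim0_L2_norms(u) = [1.0, 0.46]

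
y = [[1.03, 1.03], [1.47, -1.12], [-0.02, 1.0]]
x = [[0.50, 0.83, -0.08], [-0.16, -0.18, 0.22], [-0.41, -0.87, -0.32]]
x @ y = [[1.74, -0.49], [-0.43, 0.26], [-1.69, 0.23]]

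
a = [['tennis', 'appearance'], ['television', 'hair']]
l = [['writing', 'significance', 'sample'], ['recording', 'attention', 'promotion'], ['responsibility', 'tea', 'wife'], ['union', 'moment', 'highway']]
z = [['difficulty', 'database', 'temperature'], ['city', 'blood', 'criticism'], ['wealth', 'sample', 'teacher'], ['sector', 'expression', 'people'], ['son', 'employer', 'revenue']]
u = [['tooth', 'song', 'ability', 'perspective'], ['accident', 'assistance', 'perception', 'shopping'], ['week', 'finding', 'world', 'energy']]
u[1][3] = 'shopping'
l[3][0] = 'union'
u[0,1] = 'song'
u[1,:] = ['accident', 'assistance', 'perception', 'shopping']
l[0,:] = ['writing', 'significance', 'sample']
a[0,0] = 'tennis'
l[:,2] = ['sample', 'promotion', 'wife', 'highway']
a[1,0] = 'television'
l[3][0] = 'union'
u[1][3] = 'shopping'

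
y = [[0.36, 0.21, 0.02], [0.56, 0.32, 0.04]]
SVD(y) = [[-0.54,-0.84], [-0.84,0.54]] @ diag([0.769198412086423, 0.005814021304163998]) @ [[-0.87, -0.50, -0.06], [0.23, -0.49, 0.84]]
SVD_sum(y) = [[0.36, 0.21, 0.02], [0.56, 0.32, 0.04]] + [[-0.00, 0.0, -0.0], [0.0, -0.0, 0.00]]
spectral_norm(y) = 0.77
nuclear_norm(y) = 0.78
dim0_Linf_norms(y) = [0.56, 0.32, 0.04]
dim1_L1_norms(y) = [0.59, 0.92]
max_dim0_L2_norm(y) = 0.67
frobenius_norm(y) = 0.77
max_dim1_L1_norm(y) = 0.92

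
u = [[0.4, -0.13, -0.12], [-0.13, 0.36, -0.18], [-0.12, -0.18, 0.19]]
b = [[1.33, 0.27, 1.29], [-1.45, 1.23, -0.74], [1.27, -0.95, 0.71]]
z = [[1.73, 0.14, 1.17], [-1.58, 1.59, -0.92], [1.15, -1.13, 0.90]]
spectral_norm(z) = 3.47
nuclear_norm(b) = 4.24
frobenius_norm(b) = 3.27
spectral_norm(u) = 0.52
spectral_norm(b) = 3.04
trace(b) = 3.27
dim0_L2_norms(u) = [0.44, 0.42, 0.29]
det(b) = 0.01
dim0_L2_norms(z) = [2.61, 1.96, 1.74]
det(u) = 0.00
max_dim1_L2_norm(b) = 2.04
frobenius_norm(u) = 0.67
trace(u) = 0.95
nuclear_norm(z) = 4.89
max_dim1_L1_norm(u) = 0.67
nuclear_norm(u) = 0.95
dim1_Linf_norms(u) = [0.4, 0.36, 0.19]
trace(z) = 4.22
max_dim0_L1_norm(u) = 0.67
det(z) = 0.68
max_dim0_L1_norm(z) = 4.46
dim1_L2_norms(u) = [0.44, 0.42, 0.29]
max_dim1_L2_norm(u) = 0.44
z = u + b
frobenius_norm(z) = 3.70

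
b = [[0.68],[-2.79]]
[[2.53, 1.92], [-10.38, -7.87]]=b@[[3.72,2.82]]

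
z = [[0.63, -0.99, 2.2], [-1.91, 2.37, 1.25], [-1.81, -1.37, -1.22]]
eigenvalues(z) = [(3.16+0j), (-0.69+2.35j), (-0.69-2.35j)]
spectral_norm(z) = 3.35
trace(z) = 1.78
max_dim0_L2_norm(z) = 2.91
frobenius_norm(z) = 4.87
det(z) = 19.00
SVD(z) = [[0.02, 0.70, 0.71], [-0.96, -0.17, 0.20], [0.26, -0.69, 0.67]] @ diag([3.3478656134762126, 2.9717552375571503, 1.909546187489369]) @ [[0.41,-0.80,-0.44],[0.68,-0.05,0.73],[-0.61,-0.6,0.52]]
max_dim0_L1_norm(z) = 4.73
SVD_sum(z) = [[0.03, -0.06, -0.03], [-1.33, 2.57, 1.42], [0.36, -0.71, -0.39]] + [[1.42, -0.11, 1.53], [-0.35, 0.03, -0.37], [-1.39, 0.11, -1.50]] + [[-0.82, -0.81, 0.71], [-0.23, -0.23, 0.2], [-0.78, -0.77, 0.67]]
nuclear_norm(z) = 8.23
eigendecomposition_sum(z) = [[(0.8-0j), (-1.14+0j), (0.08+0j)], [(-1.65+0j), 2.34+0.00j, -0.16+0.00j], [(0.18-0j), (-0.26+0j), 0.02+0.00j]] + [[-0.09+0.93j, 0.08+0.48j, (1.06+0.28j)],[-0.13+0.63j, (0.02+0.34j), (0.71+0.27j)],[(-1-0.37j), (-0.55-0.06j), (-0.62+1.09j)]] + [[(-0.09-0.93j),  (0.08-0.48j),  1.06-0.28j],[-0.13-0.63j,  0.02-0.34j,  (0.71-0.27j)],[-1.00+0.37j,  -0.55+0.06j,  (-0.62-1.09j)]]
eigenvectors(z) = [[(0.44+0j), -0.15-0.58j, -0.15+0.58j], [-0.89+0.00j, -0.06-0.41j, (-0.06+0.41j)], [(0.1+0j), (0.68+0j), 0.68-0.00j]]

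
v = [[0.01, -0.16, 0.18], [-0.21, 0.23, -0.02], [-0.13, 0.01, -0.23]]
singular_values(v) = [0.4, 0.22, 0.13]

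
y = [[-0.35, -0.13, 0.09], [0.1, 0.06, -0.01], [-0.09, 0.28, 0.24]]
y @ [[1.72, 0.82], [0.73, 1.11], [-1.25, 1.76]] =[[-0.81,  -0.27], [0.23,  0.13], [-0.25,  0.66]]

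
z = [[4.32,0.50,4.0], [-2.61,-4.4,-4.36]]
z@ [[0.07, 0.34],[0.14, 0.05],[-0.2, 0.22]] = [[-0.43, 2.37], [0.07, -2.07]]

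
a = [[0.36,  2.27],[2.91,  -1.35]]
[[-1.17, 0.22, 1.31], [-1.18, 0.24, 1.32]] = a@[[-0.6, 0.12, 0.67], [-0.42, 0.08, 0.47]]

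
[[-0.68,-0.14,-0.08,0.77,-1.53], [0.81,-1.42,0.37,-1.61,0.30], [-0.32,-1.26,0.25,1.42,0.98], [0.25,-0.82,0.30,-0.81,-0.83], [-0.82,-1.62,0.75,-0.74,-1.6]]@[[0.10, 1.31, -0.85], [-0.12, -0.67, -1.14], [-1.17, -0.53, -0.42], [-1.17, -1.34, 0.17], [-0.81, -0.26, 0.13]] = [[0.38, -1.39, 0.7], [1.46, 3.90, 0.54], [-2.63, -1.87, 1.97], [1.39, 2.02, 0.35], [1.4, 1.02, 1.90]]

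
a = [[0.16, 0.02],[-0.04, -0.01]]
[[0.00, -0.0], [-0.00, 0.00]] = a@[[0.02, -0.04], [-0.04, 0.1]]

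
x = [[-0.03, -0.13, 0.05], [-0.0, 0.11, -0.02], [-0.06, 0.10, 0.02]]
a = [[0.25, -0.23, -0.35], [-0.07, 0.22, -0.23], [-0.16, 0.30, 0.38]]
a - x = [[0.28,-0.1,-0.40], [-0.07,0.11,-0.21], [-0.10,0.20,0.36]]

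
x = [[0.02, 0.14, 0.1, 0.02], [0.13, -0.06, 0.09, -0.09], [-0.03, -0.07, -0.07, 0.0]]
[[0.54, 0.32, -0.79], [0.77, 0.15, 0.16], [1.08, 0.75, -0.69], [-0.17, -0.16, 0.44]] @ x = [[0.08, 0.11, 0.14, -0.02], [0.03, 0.09, 0.08, 0.00], [0.14, 0.15, 0.22, -0.05], [-0.04, -0.05, -0.06, 0.01]]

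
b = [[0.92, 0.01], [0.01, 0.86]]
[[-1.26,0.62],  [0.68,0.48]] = b @ [[-1.38, 0.67], [0.81, 0.55]]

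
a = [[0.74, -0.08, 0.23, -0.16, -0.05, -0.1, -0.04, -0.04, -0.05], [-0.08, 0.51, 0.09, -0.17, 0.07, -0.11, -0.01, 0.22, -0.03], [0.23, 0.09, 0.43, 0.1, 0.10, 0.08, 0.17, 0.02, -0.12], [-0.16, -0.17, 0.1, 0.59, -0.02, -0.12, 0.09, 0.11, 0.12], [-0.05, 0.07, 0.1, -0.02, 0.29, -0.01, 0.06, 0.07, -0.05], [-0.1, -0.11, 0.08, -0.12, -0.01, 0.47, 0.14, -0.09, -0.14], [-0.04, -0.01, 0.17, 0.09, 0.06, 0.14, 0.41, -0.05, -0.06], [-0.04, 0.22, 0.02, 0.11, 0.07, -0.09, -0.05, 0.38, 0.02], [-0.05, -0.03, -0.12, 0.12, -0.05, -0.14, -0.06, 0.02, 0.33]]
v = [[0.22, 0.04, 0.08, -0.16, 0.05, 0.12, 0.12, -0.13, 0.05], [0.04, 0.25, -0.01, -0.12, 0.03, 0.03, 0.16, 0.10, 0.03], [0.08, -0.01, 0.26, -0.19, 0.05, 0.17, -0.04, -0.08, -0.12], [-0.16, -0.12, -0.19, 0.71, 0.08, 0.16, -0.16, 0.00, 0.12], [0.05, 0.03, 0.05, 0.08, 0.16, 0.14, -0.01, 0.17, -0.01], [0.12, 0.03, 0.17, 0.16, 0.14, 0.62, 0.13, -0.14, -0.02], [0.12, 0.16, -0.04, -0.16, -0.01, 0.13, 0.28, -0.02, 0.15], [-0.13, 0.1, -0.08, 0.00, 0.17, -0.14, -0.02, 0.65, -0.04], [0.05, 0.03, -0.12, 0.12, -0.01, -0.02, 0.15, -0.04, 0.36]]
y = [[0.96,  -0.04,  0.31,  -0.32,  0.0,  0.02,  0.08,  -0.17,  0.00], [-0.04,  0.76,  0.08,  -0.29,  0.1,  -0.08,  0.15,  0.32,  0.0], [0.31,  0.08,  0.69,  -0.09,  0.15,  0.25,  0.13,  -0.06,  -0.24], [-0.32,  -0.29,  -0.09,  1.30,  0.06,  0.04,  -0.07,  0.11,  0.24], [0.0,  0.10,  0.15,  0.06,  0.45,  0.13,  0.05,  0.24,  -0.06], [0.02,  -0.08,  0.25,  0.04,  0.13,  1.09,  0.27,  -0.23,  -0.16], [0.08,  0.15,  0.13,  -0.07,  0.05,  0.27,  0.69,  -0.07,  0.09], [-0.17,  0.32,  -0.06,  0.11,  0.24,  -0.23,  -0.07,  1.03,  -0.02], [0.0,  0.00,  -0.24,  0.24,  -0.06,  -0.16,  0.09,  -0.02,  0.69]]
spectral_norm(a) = 0.94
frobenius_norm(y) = 3.00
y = v + a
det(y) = 0.03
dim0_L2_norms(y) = [1.08, 0.9, 0.87, 1.4, 0.56, 1.19, 0.78, 1.15, 0.79]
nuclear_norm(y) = 7.66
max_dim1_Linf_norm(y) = 1.3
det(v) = -0.00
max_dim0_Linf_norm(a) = 0.74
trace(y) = 7.66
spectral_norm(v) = 0.94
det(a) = 0.00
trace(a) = 4.15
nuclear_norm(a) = 4.15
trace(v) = 3.51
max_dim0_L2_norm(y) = 1.4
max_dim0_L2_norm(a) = 0.81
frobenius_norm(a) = 1.69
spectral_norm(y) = 1.78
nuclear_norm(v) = 3.52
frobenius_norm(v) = 1.59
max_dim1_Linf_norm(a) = 0.74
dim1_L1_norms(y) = [1.9, 1.82, 2.0, 2.52, 1.24, 2.27, 1.6, 2.25, 1.5]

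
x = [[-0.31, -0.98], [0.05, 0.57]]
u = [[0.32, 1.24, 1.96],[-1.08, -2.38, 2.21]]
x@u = [[0.96, 1.95, -2.77],  [-0.6, -1.29, 1.36]]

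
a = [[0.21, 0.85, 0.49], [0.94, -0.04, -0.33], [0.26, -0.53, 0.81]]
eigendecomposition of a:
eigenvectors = [[(-0.63+0j), 0.14-0.54j, (0.14+0.54j)], [0.72+0.00j, (-0.16-0.46j), -0.16+0.46j], [(0.3+0j), (0.67+0j), (0.67-0j)]]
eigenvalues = [(-1+0j), (0.99+0.16j), (0.99-0.16j)]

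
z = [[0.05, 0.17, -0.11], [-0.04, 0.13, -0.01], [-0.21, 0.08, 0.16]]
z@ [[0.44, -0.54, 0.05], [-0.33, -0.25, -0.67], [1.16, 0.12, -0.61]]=[[-0.16, -0.08, -0.04], [-0.07, -0.01, -0.08], [0.07, 0.11, -0.16]]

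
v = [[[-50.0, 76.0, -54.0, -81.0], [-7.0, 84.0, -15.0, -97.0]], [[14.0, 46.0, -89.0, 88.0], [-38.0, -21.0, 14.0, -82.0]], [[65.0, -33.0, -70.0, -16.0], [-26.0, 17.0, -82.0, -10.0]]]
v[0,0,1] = 76.0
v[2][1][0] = -26.0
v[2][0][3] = -16.0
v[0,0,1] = 76.0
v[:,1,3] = [-97.0, -82.0, -10.0]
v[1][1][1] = -21.0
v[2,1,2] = -82.0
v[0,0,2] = -54.0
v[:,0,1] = [76.0, 46.0, -33.0]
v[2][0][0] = 65.0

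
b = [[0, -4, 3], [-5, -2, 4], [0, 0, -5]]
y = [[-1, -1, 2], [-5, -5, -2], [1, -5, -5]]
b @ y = [[23, 5, -7], [19, -5, -26], [-5, 25, 25]]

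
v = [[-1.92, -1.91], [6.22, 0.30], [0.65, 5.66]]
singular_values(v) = [7.01, 5.42]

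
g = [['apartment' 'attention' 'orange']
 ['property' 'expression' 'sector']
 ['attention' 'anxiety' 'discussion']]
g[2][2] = 'discussion'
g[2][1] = 'anxiety'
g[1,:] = ['property', 'expression', 'sector']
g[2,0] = 'attention'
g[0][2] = 'orange'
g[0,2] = 'orange'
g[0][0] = 'apartment'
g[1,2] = 'sector'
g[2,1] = 'anxiety'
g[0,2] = 'orange'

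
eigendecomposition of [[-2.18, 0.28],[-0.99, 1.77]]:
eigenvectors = [[-0.97, -0.07], [-0.25, -1.0]]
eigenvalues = [-2.11, 1.7]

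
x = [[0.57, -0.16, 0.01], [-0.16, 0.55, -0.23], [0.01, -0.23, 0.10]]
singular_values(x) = [0.77, 0.46, 0.0]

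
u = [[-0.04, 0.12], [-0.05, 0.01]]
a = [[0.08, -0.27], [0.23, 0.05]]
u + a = [[0.04,-0.15], [0.18,0.06]]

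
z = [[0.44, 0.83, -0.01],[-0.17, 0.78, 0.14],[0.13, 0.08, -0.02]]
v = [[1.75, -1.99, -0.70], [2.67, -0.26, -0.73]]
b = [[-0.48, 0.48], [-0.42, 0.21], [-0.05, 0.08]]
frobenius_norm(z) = 1.25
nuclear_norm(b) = 0.95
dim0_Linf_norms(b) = [0.48, 0.48]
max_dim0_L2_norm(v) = 3.19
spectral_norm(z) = 1.17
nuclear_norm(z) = 1.62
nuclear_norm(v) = 5.04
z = b @ v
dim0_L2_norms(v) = [3.19, 2.01, 1.01]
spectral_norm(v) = 3.65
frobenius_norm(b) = 0.83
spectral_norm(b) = 0.82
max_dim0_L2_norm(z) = 1.14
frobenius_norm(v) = 3.90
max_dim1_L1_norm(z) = 1.28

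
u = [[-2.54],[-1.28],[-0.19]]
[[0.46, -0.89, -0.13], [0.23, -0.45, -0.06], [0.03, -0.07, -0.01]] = u @ [[-0.18, 0.35, 0.05]]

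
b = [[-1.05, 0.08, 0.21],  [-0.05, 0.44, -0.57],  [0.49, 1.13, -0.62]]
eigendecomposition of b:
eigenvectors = [[(0.87+0j),(0.15-0.06j),(0.15+0.06j)], [(-0.14+0j),0.35+0.47j,(0.35-0.47j)], [(-0.48+0j),0.79+0.00j,(0.79-0j)]]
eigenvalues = [(-1.18+0j), (-0.03+0.63j), (-0.03-0.63j)]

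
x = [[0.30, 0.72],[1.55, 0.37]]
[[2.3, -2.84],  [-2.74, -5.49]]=x@[[-2.81, -2.89], [4.37, -2.74]]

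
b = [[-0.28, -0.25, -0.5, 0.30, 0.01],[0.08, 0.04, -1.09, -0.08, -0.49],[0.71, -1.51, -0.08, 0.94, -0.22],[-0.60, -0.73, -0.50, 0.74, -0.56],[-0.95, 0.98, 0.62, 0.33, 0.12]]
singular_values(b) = [2.43, 1.45, 1.35, 0.34, 0.3]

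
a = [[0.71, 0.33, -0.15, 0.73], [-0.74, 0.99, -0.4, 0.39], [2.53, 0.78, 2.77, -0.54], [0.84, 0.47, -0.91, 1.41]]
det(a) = -0.434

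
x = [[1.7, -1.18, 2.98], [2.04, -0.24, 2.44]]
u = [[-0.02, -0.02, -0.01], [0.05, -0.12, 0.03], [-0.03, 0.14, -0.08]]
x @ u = [[-0.18, 0.52, -0.29], [-0.13, 0.33, -0.22]]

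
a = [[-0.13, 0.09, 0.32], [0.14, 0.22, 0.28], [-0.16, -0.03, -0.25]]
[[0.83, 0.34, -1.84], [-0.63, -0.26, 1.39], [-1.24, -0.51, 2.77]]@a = [[0.23,0.20,0.82], [-0.18,-0.16,-0.62], [-0.35,-0.31,-1.23]]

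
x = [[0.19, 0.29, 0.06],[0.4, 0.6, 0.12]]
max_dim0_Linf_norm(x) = 0.6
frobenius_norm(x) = 0.81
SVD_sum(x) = [[0.19, 0.29, 0.06], [0.40, 0.6, 0.12]] + [[-0.00,0.0,0.0], [0.00,-0.00,-0.0]]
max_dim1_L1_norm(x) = 1.12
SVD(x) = [[-0.43,-0.9], [-0.90,0.43]] @ diag([0.8112888185375617, 0.0032330969560865662]) @ [[-0.55, -0.82, -0.17],[0.70, -0.34, -0.63]]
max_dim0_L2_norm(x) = 0.67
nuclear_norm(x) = 0.81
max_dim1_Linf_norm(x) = 0.6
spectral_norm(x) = 0.81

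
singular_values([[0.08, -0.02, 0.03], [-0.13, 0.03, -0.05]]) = [0.17, 0.0]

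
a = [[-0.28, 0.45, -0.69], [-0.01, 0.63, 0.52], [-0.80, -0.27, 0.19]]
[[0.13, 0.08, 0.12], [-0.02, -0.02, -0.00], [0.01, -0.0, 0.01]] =a @[[-0.06, -0.03, -0.06], [0.07, 0.04, 0.08], [-0.12, -0.08, -0.1]]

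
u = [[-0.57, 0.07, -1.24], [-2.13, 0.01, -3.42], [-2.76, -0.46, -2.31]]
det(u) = -0.023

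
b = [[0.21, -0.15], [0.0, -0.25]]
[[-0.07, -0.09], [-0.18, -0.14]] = b @ [[0.20, -0.03],  [0.74, 0.57]]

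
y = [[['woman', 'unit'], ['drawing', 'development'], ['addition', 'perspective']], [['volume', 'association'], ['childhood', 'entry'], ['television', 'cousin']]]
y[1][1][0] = 'childhood'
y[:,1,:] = [['drawing', 'development'], ['childhood', 'entry']]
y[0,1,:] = ['drawing', 'development']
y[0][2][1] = 'perspective'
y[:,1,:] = [['drawing', 'development'], ['childhood', 'entry']]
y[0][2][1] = 'perspective'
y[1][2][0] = 'television'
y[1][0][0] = 'volume'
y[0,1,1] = 'development'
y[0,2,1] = 'perspective'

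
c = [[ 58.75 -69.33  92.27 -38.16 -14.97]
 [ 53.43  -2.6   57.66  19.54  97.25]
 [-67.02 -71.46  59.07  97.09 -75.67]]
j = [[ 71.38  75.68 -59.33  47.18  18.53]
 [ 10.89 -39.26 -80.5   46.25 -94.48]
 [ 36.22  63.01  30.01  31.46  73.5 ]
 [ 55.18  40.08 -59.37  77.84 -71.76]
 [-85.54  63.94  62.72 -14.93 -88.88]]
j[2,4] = 73.5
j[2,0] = 36.22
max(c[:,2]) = 92.27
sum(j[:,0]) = 88.12999999999998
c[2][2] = 59.07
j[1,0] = 10.89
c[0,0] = 58.75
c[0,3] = -38.16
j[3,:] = [55.18, 40.08, -59.37, 77.84, -71.76]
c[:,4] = [-14.97, 97.25, -75.67]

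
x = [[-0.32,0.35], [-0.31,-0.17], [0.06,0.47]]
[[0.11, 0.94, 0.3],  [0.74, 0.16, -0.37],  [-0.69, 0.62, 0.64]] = x@[[-1.71, -1.32, 0.48], [-1.24, 1.48, 1.31]]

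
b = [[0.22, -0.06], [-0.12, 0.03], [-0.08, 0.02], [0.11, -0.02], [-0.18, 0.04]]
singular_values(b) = [0.35, 0.01]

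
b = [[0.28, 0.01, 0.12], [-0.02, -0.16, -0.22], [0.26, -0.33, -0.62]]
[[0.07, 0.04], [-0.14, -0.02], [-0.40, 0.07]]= b @ [[-0.03,0.22], [-0.02,0.43], [0.64,-0.25]]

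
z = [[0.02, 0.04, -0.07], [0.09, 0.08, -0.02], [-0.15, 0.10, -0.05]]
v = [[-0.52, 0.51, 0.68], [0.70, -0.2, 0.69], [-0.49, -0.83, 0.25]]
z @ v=[[0.05, 0.06, 0.02],  [0.02, 0.05, 0.11],  [0.17, -0.06, -0.05]]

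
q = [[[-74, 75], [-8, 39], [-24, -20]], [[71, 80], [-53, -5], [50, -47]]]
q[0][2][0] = -24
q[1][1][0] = -53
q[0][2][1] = -20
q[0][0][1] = 75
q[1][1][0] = -53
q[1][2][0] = 50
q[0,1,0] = -8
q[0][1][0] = -8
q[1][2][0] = 50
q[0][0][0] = -74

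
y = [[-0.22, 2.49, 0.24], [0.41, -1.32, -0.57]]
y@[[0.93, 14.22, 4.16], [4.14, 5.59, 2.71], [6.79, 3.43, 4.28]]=[[11.73, 11.61, 6.86], [-8.95, -3.50, -4.31]]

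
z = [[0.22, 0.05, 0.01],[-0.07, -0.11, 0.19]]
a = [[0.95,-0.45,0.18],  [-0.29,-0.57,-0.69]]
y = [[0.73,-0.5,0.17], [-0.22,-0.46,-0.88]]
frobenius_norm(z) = 0.32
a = y + z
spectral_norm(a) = 1.10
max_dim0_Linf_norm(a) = 0.95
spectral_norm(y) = 1.03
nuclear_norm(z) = 0.45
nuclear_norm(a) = 2.00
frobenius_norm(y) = 1.36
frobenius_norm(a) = 1.42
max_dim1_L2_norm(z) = 0.23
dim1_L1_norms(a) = [1.58, 1.55]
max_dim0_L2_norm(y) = 0.9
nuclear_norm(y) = 1.92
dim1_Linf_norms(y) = [0.73, 0.88]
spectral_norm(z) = 0.27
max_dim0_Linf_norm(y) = 0.88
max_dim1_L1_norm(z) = 0.37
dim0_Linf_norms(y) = [0.73, 0.5, 0.88]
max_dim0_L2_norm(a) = 0.99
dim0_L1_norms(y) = [0.95, 0.96, 1.05]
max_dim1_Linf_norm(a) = 0.95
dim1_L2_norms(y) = [0.9, 1.02]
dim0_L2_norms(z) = [0.23, 0.12, 0.19]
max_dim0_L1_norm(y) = 1.05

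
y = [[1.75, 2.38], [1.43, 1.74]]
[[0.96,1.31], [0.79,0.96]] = y@[[0.55, -0.00], [-0.00, 0.55]]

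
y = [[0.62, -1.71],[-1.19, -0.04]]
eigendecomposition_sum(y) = [[1.07, -1.02],  [-0.71, 0.68]] + [[-0.45, -0.69], [-0.48, -0.72]]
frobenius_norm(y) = 2.17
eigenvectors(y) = [[0.83, 0.69], [-0.55, 0.72]]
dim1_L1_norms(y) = [2.33, 1.23]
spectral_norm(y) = 1.88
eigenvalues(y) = [1.75, -1.17]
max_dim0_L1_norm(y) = 1.81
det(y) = -2.06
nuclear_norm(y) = 2.97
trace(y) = 0.58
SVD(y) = [[0.95, -0.3], [-0.3, -0.95]] @ diag([1.8765645130219437, 1.0975908292559267]) @ [[0.51, -0.86],[0.86, 0.51]]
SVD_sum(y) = [[0.91, -1.54],[-0.29, 0.49]] + [[-0.29, -0.17], [-0.9, -0.53]]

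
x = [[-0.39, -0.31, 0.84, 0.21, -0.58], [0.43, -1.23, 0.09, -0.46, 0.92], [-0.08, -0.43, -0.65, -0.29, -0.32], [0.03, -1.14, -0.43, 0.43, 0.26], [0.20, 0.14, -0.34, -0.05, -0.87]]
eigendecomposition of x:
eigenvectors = [[-0.13+0.00j, -0.84+0.00j, -0.84-0.00j, -0.18-0.12j, -0.18+0.12j], [0.20+0.00j, (-0.11+0.27j), -0.11-0.27j, (0.63+0j), 0.63-0.00j], [0.14+0.00j, (-0.1-0.33j), (-0.1+0.33j), 0.45+0.25j, 0.45-0.25j], [-0.96+0.00j, (-0.19-0.02j), (-0.19+0.02j), (0.46+0.08j), 0.46-0.08j], [0j, 0.01+0.24j, (0.01-0.24j), 0.11+0.24j, 0.11-0.24j]]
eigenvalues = [(0.74+0j), (-0.27+0.61j), (-0.27-0.61j), (-1.46+0.24j), (-1.46-0.24j)]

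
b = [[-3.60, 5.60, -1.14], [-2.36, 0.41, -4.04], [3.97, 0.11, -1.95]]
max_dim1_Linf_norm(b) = 5.6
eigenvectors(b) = [[(0.62+0j),(0.62-0j),(-0.59+0j)], [0.43+0.43j,0.43-0.43j,0.30+0.00j], [(0.19-0.45j),0.19+0.45j,0.75+0.00j]]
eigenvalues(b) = [(-0.06+4.73j), (-0.06-4.73j), (-5.02+0j)]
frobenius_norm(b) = 9.34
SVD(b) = [[-0.87, 0.05, 0.49], [-0.4, -0.65, -0.64], [0.29, -0.76, 0.59]] @ diag([7.515379680199977, 4.374052046983228, 3.411911041149694]) @ [[0.69, -0.67, 0.27],[-0.38, -0.01, 0.93],[0.61, 0.75, 0.26]]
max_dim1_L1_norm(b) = 10.34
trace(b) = -5.14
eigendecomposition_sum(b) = [[-0.88+1.49j, (1.87+0.9j), -1.45+0.81j], [(-1.65+0.42j), 0.68+1.92j, (-1.57-0.44j)], [0.82+1.11j, 1.24-1.10j, (0.14+1.31j)]] + [[-0.88-1.49j, (1.87-0.9j), -1.45-0.81j], [-1.65-0.42j, (0.68-1.92j), (-1.57+0.44j)], [(0.82-1.11j), 1.24+1.10j, (0.14-1.31j)]] + [[(-1.83-0j), 1.85-0.00j, 1.76+0.00j], [0.94+0.00j, (-0.95+0j), (-0.9-0j)], [(2.33+0j), (-2.36+0j), -2.24-0.00j]]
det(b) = -112.16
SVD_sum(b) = [[-4.54, 4.36, -1.79], [-2.09, 2.01, -0.83], [1.49, -1.43, 0.59]] + [[-0.09, -0.00, 0.22], [1.08, 0.03, -2.65], [1.24, 0.04, -3.06]] + [[1.03, 1.25, 0.43], [-1.34, -1.63, -0.57], [1.24, 1.5, 0.52]]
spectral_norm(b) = 7.52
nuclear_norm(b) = 15.30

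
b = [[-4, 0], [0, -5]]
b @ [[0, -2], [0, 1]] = [[0, 8], [0, -5]]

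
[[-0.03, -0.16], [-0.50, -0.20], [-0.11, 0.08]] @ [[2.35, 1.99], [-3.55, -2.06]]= [[0.50, 0.27], [-0.46, -0.58], [-0.54, -0.38]]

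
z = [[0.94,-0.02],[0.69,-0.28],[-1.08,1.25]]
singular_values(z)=[1.93, 0.68]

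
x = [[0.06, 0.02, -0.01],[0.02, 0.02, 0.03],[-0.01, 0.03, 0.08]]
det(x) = -0.00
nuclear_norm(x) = 0.16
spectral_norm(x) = 0.09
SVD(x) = [[0.06, 0.94, 0.35], [-0.37, 0.34, -0.86], [-0.93, -0.08, 0.36]] @ diag([0.09252063909178423, 0.06811408421444379, 0.0006347233062280119]) @ [[0.06, -0.37, -0.93], [0.94, 0.34, -0.08], [-0.35, 0.86, -0.36]]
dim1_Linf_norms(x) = [0.06, 0.03, 0.08]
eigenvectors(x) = [[-0.35, 0.94, -0.06],[0.86, 0.34, 0.37],[-0.36, -0.08, 0.93]]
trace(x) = 0.16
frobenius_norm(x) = 0.11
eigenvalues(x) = [-0.0, 0.07, 0.09]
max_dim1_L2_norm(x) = 0.09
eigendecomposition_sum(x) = [[-0.0, 0.00, -0.00],[0.0, -0.0, 0.00],[-0.00, 0.0, -0.00]] + [[0.06, 0.02, -0.00], [0.02, 0.01, -0.00], [-0.00, -0.0, 0.00]] + [[0.00, -0.00, -0.01], [-0.0, 0.01, 0.03], [-0.01, 0.03, 0.08]]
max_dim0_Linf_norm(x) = 0.08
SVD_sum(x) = [[0.0, -0.00, -0.01],[-0.0, 0.01, 0.03],[-0.01, 0.03, 0.08]] + [[0.06, 0.02, -0.0], [0.02, 0.01, -0.0], [-0.00, -0.00, 0.0]] + [[-0.0, 0.00, -0.00],[0.0, -0.00, 0.00],[-0.0, 0.00, -0.0]]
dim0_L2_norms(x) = [0.06, 0.04, 0.09]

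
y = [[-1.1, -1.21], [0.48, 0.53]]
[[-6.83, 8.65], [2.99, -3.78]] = y@ [[2.52,-5.58], [3.35,-2.08]]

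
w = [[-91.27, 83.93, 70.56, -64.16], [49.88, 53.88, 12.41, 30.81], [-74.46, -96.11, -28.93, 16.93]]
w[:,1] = [83.93, 53.88, -96.11]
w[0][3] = -64.16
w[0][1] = 83.93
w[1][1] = 53.88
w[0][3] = -64.16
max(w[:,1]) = 83.93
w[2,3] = 16.93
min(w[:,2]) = -28.93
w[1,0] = 49.88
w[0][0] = -91.27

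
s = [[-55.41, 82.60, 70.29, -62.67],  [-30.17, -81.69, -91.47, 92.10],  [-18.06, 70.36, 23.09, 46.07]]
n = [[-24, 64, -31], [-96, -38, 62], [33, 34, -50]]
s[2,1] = 70.36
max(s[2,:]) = 70.36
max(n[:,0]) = 33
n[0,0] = -24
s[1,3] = 92.1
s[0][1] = 82.6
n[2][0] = 33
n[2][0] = 33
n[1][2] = 62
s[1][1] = -81.69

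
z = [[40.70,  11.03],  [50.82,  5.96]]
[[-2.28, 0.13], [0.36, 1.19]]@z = [[-86.19, -24.37], [75.13, 11.06]]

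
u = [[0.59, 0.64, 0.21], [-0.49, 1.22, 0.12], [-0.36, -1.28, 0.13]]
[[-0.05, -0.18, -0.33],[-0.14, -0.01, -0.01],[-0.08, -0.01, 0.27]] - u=[[-0.64,-0.82,-0.54], [0.35,-1.23,-0.13], [0.28,1.27,0.14]]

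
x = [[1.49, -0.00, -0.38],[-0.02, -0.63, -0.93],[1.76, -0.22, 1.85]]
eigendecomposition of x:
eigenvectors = [[(-0.11+0.39j), (-0.11-0.39j), 0.01+0.00j], [(-0.31+0.1j), -0.31-0.10j, 1.00+0.00j], [(0.86+0j), (0.86-0j), (0.08+0j)]]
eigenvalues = [(1.71+0.78j), (1.71-0.78j), (-0.7+0j)]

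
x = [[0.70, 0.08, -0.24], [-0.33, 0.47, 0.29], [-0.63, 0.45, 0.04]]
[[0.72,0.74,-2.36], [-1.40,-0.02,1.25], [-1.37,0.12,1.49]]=x@[[0.88, 0.5, -2.57], [-1.73, 1.07, -0.48], [-1.03, -1.25, 2.16]]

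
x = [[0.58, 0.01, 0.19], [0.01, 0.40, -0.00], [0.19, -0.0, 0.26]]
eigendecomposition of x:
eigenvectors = [[0.91, 0.42, 0.02], [0.03, -0.02, -1.0], [0.42, -0.91, 0.03]]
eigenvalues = [0.67, 0.17, 0.4]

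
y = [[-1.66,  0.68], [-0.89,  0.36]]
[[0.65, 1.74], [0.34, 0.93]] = y @ [[0.08, -0.73], [1.15, 0.78]]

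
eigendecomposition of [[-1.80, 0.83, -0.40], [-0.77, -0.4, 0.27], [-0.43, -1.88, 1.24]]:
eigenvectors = [[0.8, -0.09, -0.06], [0.44, -0.58, 0.27], [0.42, -0.81, 0.96]]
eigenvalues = [-1.56, -0.14, 0.74]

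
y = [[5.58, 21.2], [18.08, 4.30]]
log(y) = [[(2.95+1.52j), (0.28-1.7j)], [0.24-1.45j, (2.93+1.62j)]]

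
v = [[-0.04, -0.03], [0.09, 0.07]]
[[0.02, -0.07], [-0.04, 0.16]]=v@[[0.15, 1.84], [-0.71, -0.09]]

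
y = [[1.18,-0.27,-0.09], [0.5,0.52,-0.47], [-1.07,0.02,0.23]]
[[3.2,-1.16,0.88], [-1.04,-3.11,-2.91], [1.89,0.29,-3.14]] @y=[[2.25, -1.45, 0.46], [0.33, -1.39, 0.89], [5.74, -0.42, -1.03]]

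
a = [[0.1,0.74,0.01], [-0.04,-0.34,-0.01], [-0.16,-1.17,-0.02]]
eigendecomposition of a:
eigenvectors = [[0.51, -0.56, 0.62],[-0.26, 0.04, -0.1],[-0.82, 0.82, 0.78]]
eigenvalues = [-0.29, 0.04, -0.0]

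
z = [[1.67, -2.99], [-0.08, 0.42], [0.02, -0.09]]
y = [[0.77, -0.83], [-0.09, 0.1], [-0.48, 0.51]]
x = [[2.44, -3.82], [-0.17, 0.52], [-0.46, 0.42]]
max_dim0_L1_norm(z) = 3.5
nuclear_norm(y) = 1.34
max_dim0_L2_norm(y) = 0.98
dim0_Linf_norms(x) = [2.44, 3.82]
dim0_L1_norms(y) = [1.34, 1.44]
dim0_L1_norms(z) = [1.77, 3.5]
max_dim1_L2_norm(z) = 3.42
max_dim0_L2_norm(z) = 3.02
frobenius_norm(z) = 3.45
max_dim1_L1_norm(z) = 4.66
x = y + z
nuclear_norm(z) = 3.59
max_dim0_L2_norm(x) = 3.88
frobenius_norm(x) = 4.61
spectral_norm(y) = 1.34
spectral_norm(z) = 3.45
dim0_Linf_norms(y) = [0.77, 0.83]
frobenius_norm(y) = 1.34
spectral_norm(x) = 4.60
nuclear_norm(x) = 4.81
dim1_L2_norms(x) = [4.53, 0.55, 0.62]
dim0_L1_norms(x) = [3.07, 4.76]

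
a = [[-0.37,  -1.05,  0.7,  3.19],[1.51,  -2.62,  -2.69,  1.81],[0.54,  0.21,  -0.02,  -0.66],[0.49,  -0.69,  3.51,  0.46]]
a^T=[[-0.37, 1.51, 0.54, 0.49], [-1.05, -2.62, 0.21, -0.69], [0.7, -2.69, -0.02, 3.51], [3.19, 1.81, -0.66, 0.46]]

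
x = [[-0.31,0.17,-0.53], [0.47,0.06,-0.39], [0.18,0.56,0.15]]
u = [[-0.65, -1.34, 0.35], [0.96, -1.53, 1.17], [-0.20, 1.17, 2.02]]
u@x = [[-0.37,0.01,0.92], [-0.81,0.73,0.26], [0.98,1.17,-0.05]]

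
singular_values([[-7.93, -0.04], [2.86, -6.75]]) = [9.01, 5.95]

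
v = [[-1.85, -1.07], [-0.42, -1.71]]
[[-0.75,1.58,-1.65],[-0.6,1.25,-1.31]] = v @ [[0.24, -0.5, 0.52],  [0.29, -0.61, 0.64]]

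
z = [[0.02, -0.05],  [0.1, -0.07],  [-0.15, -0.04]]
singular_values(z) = [0.18, 0.09]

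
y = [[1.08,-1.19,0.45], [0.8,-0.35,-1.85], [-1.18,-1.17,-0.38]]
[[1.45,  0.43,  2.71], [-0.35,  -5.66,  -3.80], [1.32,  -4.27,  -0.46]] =y @ [[-0.09,0.94,0.50], [-1.16,1.68,-0.90], [0.37,3.15,2.44]]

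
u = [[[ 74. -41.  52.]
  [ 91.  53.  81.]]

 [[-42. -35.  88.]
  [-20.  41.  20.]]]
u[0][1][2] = 81.0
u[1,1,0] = -20.0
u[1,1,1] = 41.0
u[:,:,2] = [[52.0, 81.0], [88.0, 20.0]]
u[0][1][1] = 53.0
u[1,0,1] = -35.0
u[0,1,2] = 81.0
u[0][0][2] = 52.0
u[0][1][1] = 53.0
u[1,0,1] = -35.0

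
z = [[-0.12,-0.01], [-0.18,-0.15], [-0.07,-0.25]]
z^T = [[-0.12, -0.18, -0.07], [-0.01, -0.15, -0.25]]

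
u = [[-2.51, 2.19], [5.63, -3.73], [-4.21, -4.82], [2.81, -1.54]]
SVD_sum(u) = [[-2.91, 1.28], [6.09, -2.68], [-1.75, 0.77], [2.92, -1.29]] + [[0.40, 0.91], [-0.46, -1.05], [-2.46, -5.59], [-0.11, -0.25]]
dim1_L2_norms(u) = [3.33, 6.75, 6.4, 3.2]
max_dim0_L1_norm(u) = 15.16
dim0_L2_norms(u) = [7.98, 6.66]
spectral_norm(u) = 8.26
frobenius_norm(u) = 10.39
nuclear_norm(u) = 14.56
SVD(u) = [[-0.38,0.16], [0.81,-0.18], [-0.23,-0.97], [0.39,-0.04]] @ diag([8.261414478548291, 6.299145244684604]) @ [[0.92, -0.40], [0.40, 0.92]]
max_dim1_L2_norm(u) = 6.75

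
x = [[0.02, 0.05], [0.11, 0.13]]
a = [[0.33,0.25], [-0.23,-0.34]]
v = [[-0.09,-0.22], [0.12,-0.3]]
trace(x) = 0.15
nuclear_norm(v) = 0.52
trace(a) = -0.01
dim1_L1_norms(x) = [0.07, 0.24]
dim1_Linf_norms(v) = [0.22, 0.3]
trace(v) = -0.39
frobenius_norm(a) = 0.58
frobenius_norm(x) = 0.18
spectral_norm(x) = 0.18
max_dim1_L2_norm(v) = 0.32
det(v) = 0.05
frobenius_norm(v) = 0.40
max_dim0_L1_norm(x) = 0.18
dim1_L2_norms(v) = [0.24, 0.32]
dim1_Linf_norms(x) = [0.05, 0.13]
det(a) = -0.05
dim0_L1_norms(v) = [0.21, 0.52]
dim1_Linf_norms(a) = [0.33, 0.34]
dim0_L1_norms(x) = [0.13, 0.18]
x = v @ a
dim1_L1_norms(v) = [0.31, 0.42]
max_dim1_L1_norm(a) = 0.58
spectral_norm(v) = 0.37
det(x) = -0.00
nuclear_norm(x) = 0.19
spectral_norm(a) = 0.58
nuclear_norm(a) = 0.67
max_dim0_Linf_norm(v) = 0.3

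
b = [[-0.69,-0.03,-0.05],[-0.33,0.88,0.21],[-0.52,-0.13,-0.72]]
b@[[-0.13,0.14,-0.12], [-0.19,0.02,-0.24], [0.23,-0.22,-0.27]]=[[0.08,-0.09,0.10], [-0.08,-0.07,-0.23], [-0.07,0.08,0.29]]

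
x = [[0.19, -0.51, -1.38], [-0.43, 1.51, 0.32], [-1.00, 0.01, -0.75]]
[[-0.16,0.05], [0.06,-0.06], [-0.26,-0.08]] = x @ [[0.17, 0.09],[0.06, -0.01],[0.12, -0.02]]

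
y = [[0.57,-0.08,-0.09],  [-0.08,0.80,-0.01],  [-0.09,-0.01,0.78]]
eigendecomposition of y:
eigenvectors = [[-0.91, -0.4, -0.10], [-0.27, 0.76, -0.6], [-0.32, 0.51, 0.8]]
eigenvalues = [0.51, 0.84, 0.8]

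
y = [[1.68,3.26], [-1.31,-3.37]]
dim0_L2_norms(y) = [2.13, 4.69]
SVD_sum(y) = [[1.51, 3.34], [-1.49, -3.29]] + [[0.17,-0.08], [0.18,-0.08]]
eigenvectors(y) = [[0.95, -0.63], [-0.31, 0.77]]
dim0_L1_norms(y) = [2.99, 6.63]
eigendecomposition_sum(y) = [[0.83, 0.68], [-0.27, -0.22]] + [[0.85, 2.58], [-1.04, -3.15]]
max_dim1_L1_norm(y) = 4.94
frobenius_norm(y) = 5.15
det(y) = -1.39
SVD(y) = [[-0.71, 0.7],[0.70, 0.71]] @ diag([5.142941490682135, 0.27046778628926277]) @ [[-0.41, -0.91], [0.91, -0.41]]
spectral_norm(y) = 5.14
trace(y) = -1.69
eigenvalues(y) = [0.61, -2.3]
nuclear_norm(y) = 5.41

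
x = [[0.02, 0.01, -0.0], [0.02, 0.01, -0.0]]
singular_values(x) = [0.03, 0.0]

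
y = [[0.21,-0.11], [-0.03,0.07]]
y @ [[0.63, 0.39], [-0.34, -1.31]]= [[0.17, 0.23], [-0.04, -0.1]]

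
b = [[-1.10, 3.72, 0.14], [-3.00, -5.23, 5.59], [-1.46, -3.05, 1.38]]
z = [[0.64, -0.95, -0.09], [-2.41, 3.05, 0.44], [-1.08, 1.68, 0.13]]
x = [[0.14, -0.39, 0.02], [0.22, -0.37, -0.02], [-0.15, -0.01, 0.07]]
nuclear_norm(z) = 4.74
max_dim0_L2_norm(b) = 7.11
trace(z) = 3.82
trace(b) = -4.95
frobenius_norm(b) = 9.80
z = b @ x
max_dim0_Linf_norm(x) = 0.39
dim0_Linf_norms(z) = [2.41, 3.05, 0.44]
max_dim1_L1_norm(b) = 13.82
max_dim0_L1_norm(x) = 0.77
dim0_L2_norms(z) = [2.72, 3.61, 0.47]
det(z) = 0.00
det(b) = -25.56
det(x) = 0.00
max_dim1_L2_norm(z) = 3.91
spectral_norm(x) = 0.60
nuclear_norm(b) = 13.35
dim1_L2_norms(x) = [0.41, 0.43, 0.17]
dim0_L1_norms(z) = [4.13, 5.68, 0.66]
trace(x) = -0.16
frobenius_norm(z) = 4.54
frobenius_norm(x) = 0.62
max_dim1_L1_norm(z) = 5.9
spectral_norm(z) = 4.54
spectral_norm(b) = 9.17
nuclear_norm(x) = 0.77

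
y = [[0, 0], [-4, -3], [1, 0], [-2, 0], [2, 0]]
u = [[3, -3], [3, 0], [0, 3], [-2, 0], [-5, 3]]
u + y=[[3, -3], [-1, -3], [1, 3], [-4, 0], [-3, 3]]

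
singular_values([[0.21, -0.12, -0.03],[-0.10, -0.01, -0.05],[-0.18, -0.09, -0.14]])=[0.31, 0.19, 0.0]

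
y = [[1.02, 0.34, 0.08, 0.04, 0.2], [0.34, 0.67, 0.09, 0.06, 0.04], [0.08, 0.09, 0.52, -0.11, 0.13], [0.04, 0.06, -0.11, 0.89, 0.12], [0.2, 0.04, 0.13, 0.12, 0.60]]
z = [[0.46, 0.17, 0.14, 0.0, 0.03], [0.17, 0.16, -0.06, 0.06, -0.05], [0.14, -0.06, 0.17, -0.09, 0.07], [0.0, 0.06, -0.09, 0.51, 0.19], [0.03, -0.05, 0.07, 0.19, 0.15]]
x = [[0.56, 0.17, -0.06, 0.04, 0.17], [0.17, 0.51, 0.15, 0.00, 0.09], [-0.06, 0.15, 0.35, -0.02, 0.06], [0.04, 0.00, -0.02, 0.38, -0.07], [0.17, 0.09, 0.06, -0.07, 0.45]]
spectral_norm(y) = 1.32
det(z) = -0.00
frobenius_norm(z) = 0.87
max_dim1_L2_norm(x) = 0.61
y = x + z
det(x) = 0.01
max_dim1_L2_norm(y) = 1.1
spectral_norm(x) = 0.82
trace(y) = 3.70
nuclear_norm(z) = 1.45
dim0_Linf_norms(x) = [0.56, 0.51, 0.35, 0.38, 0.45]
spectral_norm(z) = 0.61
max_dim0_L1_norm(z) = 0.85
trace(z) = 1.45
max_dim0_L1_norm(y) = 1.68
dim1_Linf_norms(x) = [0.56, 0.51, 0.35, 0.38, 0.45]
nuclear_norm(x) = 2.25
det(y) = 0.13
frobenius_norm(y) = 1.83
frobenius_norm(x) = 1.12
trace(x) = 2.25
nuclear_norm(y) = 3.70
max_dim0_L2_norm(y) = 1.1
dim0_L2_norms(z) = [0.51, 0.25, 0.26, 0.55, 0.26]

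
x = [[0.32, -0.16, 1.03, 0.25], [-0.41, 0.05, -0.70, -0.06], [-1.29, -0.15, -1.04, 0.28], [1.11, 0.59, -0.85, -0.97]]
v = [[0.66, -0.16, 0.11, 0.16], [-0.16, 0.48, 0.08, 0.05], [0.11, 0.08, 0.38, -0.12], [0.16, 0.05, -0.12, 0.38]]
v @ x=[[0.31, -0.04, 0.54, 0.05], [-0.30, 0.07, -0.63, -0.09], [-0.62, -0.14, -0.24, 0.25], [0.61, 0.22, -0.07, -0.37]]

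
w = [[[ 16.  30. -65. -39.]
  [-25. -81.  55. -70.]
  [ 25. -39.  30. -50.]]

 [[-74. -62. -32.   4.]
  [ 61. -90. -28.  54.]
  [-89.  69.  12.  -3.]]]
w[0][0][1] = 30.0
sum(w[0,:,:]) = -213.0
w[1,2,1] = 69.0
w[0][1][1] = -81.0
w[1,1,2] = -28.0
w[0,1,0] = -25.0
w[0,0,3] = -39.0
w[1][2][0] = -89.0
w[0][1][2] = 55.0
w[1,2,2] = 12.0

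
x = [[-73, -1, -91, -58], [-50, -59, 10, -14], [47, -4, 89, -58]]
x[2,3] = -58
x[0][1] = -1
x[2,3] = -58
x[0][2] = -91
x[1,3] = -14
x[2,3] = -58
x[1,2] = 10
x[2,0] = 47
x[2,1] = -4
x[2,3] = -58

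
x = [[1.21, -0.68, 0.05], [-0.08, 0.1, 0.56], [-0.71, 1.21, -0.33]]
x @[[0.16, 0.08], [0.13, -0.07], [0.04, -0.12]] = [[0.11, 0.14], [0.02, -0.08], [0.03, -0.10]]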